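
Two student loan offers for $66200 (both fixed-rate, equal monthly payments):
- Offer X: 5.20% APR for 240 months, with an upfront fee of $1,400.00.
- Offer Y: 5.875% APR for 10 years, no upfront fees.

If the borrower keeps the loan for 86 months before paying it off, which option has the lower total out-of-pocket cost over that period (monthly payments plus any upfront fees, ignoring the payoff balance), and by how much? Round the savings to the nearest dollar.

Offer X by $23,245

Offer X: at 5.20% the monthly rate is 0.0043333, so the payment is 66,200 × 0.0043333 / (1 − 1.0043333^−240) = $444.24.
Offer Y: at 5.875% the monthly rate is 0.0048958, so the payment is 66,200 × 0.0048958 / (1 − 1.0048958^−120) = $730.81.
Over 86 months: Offer X costs 86 × $444.24 + $1,400.00 = $39,604.64; Offer Y costs 86 × $730.81 = $62,849.66.
Offer X is cheaper by $62,849.66 − $39,604.64 = $23,245.02.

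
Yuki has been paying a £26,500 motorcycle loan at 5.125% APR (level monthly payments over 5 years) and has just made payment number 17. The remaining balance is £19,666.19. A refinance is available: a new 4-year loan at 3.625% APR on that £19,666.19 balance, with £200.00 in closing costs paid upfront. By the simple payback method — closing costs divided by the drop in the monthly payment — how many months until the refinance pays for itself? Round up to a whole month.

4 months

Current payment = 26,500 × 5.125%/12 / (1 − (1+0.0042708)^−60) = £501.61.
Refinanced payment = 19,666.19 × 0.0030208 / (1 − (1+0.0030208)^−48) = £440.75.
Monthly savings = £501.61 − £440.75 = £60.86.
Break-even = £200.00 / £60.86 = 3.29 → 4 months.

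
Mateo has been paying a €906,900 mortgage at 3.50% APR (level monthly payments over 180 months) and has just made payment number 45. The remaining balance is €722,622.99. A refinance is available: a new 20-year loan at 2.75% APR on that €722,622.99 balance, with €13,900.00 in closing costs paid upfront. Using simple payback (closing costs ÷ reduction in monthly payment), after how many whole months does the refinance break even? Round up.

6 months

Current payment = 906,900 × 3.5%/12 / (1 − (1+0.0029167)^−180) = €6,483.27.
Refinanced payment = 722,622.99 × 0.0022917 / (1 − (1+0.0022917)^−240) = €3,917.82.
Monthly savings = €6,483.27 − €3,917.82 = €2,565.45.
Break-even = €13,900.00 / €2,565.45 = 5.42 → 6 months.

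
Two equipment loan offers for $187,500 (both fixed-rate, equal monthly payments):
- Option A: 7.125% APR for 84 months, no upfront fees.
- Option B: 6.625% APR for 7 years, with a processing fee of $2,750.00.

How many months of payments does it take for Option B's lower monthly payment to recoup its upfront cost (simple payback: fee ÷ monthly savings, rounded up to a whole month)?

61 months

Option A: monthly rate = 7.125%/12 = 0.0059375; payment = 187,500 × 0.0059375 / (1 − (1+0.0059375)^−84) = $2,841.35.
Option B: at 6.625% the monthly rate is 0.0055208, so the payment is 187,500 × 0.0055208 / (1 − 1.0055208^−84) = $2,795.63.
Monthly savings = $2,841.35 − $2,795.63 = $45.72.
Break-even = $2,750.00 / $45.72 = 60.15 → 61 months.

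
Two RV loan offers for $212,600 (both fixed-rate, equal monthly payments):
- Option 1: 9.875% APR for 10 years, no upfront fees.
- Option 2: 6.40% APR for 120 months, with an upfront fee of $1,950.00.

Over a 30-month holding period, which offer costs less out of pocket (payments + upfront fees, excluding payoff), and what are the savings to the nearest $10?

Option 1: monthly rate = 9.875%/12 = 0.0082292; payment = 212,600 × 0.0082292 / (1 − (1+0.0082292)^−120) = $2,794.83.
Option 2: at 6.40% the monthly rate is 0.0053333, so the payment is 212,600 × 0.0053333 / (1 − 1.0053333^−120) = $2,403.23.
Over 30 months: Option 1 costs 30 × $2,794.83 = $83,844.90; Option 2 costs 30 × $2,403.23 + $1,950.00 = $74,046.90.
Option 2 is cheaper by $83,844.90 − $74,046.90 = $9,798.00.

Option 2 by $9,800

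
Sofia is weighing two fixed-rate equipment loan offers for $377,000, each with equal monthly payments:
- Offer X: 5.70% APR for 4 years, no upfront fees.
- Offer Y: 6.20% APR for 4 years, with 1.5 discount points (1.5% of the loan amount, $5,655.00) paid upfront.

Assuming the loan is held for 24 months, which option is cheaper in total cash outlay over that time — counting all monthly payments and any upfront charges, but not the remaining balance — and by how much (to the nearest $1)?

Offer X by $7,728

Offer X: monthly rate = 5.7%/12 = 0.0047500; payment = 377,000 × 0.0047500 / (1 − (1+0.0047500)^−48) = $8,802.10.
Offer Y: monthly rate = 6.2%/12 = 0.0051667; payment = 377,000 × 0.0051667 / (1 − (1+0.0051667)^−48) = $8,888.47.
Over 24 months: Offer X costs 24 × $8,802.10 = $211,250.40; Offer Y costs 24 × $8,888.47 + $5,655.00 = $218,978.28.
Offer X is cheaper by $218,978.28 − $211,250.40 = $7,727.88.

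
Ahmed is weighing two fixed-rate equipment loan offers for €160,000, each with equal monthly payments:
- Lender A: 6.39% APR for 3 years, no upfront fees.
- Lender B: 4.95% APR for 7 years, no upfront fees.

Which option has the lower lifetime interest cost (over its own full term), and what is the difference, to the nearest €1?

Lender A by €13,394

Lender A: at 6.39% the monthly rate is 0.0053250, so the payment is 160,000 × 0.0053250 / (1 − 1.0053250^−36) = €4,895.83.
Total interest on Lender A = 36 × €4,895.83 − €160,000 = €16,249.88.
Lender B: at 4.95% the monthly rate is 0.0041250, so the payment is 160,000 × 0.0041250 / (1 − 1.0041250^−84) = €2,257.67.
Total interest on Lender B = 84 × €2,257.67 − €160,000 = €29,644.28.
Lender A is lower by €13,394.40.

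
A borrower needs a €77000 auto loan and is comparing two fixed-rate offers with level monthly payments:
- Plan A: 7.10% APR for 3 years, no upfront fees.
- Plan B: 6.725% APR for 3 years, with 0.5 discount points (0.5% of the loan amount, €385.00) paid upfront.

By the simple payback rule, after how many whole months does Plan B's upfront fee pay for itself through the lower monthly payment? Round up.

Plan A: at 7.10% the monthly rate is 0.0059167, so the payment is 77,000 × 0.0059167 / (1 − 1.0059167^−36) = €2,381.06.
Plan B: at 6.725% the monthly rate is 0.0056042, so the payment is 77,000 × 0.0056042 / (1 − 1.0056042^−36) = €2,367.87.
Monthly savings = €2,381.06 − €2,367.87 = €13.19.
Break-even = €385.00 / €13.19 = 29.19 → 30 months.

30 months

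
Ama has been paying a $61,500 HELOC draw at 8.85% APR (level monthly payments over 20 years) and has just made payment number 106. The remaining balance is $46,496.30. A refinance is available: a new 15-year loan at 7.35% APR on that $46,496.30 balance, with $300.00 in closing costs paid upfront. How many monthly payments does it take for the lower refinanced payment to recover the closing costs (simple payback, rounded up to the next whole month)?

Current payment = 61,500 × 8.85%/12 / (1 − (1+0.0073750)^−240) = $547.41.
Refinanced payment = 46,496.30 × 0.0061250 / (1 − (1+0.0061250)^−180) = $427.07.
Monthly savings = $547.41 − $427.07 = $120.34.
Break-even = $300.00 / $120.34 = 2.49 → 3 months.

3 months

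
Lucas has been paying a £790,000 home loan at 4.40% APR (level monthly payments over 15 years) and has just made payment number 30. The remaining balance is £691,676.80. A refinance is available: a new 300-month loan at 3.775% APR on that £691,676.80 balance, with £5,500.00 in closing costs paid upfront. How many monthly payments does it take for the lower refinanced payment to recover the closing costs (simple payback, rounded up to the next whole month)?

3 months

Current payment = 790,000 × 4.4%/12 / (1 − (1+0.0036667)^−180) = £6,003.15.
Refinanced payment = 691,676.80 × 0.0031458 / (1 − (1+0.0031458)^−300) = £3,565.54.
Monthly savings = £6,003.15 − £3,565.54 = £2,437.61.
Break-even = £5,500.00 / £2,437.61 = 2.26 → 3 months.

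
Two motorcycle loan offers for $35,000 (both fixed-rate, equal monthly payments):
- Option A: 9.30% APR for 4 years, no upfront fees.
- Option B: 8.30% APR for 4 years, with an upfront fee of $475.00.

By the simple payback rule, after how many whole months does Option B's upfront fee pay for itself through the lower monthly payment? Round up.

Option A: at 9.30% the monthly rate is 0.0077500, so the payment is 35,000 × 0.0077500 / (1 − 1.0077500^−48) = $875.97.
Option B: at 8.30% the monthly rate is 0.0069167, so the payment is 35,000 × 0.0069167 / (1 − 1.0069167^−48) = $859.39.
Monthly savings = $875.97 − $859.39 = $16.58.
Break-even = $475.00 / $16.58 = 28.65 → 29 months.

29 months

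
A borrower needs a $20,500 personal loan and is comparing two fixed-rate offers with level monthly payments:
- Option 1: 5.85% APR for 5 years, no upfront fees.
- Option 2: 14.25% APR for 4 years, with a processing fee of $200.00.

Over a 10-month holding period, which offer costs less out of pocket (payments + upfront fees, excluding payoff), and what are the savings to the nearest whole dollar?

Option 1 by $1,879

Option 1: monthly rate = 5.85%/12 = 0.0048750; payment = 20,500 × 0.0048750 / (1 − (1+0.0048750)^−60) = $394.89.
Option 2: monthly rate = 14.25%/12 = 0.0118750; payment = 20,500 × 0.0118750 / (1 − (1+0.0118750)^−48) = $562.77.
Over 10 months: Option 1 costs 10 × $394.89 = $3,948.90; Option 2 costs 10 × $562.77 + $200.00 = $5,827.70.
Option 1 is cheaper by $5,827.70 − $3,948.90 = $1,878.80.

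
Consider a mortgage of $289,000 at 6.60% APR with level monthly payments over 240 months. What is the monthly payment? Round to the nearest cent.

$2,171.75

At 6.60% the monthly rate is 0.0055000, so the payment is 289,000 × 0.0055000 / (1 − 1.0055000^−240) = $2,171.75.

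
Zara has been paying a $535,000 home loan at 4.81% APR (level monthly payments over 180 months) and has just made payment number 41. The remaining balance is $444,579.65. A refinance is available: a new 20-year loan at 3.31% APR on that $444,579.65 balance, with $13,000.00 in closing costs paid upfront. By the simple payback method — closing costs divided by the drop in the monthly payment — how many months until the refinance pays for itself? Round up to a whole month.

Current payment = 535,000 × 4.81%/12 / (1 − (1+0.0040083)^−180) = $4,177.98.
Refinanced payment = 444,579.65 × 0.0027583 / (1 − (1+0.0027583)^−240) = $2,535.19.
Monthly savings = $4,177.98 − $2,535.19 = $1,642.79.
Break-even = $13,000.00 / $1,642.79 = 7.91 → 8 months.

8 months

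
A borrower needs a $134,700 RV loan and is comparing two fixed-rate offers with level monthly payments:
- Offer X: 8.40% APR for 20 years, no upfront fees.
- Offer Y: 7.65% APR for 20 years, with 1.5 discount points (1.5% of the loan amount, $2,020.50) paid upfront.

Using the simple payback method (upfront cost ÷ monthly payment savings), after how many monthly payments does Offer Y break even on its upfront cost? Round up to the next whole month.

33 months

Offer X: monthly rate = 8.4%/12 = 0.0070000; payment = 134,700 × 0.0070000 / (1 − (1+0.0070000)^−240) = $1,160.45.
Offer Y: monthly rate = 7.65%/12 = 0.0063750; payment = 134,700 × 0.0063750 / (1 − (1+0.0063750)^−240) = $1,097.52.
Monthly savings = $1,160.45 − $1,097.52 = $62.93.
Break-even = $2,020.50 / $62.93 = 32.11 → 33 months.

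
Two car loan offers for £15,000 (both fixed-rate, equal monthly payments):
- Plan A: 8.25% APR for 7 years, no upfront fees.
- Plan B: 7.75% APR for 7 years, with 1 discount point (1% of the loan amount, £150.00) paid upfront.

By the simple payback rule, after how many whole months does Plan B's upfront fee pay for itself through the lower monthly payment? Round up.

Plan A: at 8.25% the monthly rate is 0.0068750, so the payment is 15,000 × 0.0068750 / (1 − 1.0068750^−84) = £235.67.
Plan B: at 7.75% the monthly rate is 0.0064583, so the payment is 15,000 × 0.0064583 / (1 − 1.0064583^−84) = £231.93.
Monthly savings = £235.67 − £231.93 = £3.74.
Break-even = £150.00 / £3.74 = 40.11 → 41 months.

41 months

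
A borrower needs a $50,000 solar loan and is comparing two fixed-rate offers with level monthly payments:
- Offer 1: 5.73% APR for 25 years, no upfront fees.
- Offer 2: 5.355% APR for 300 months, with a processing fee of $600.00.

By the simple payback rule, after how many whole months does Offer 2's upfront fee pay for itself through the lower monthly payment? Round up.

54 months

Offer 1: monthly rate = 5.73%/12 = 0.0047750; payment = 50,000 × 0.0047750 / (1 − (1+0.0047750)^−300) = $313.95.
Offer 2: at 5.355% the monthly rate is 0.0044625, so the payment is 50,000 × 0.0044625 / (1 − 1.0044625^−300) = $302.73.
Monthly savings = $313.95 − $302.73 = $11.22.
Break-even = $600.00 / $11.22 = 53.48 → 54 months.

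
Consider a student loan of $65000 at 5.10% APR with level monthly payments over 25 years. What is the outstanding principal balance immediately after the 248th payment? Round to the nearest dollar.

With monthly rate i = 5.1%/12 = 0.0042500, the balance after k of n payments is P · [(1+i)^n − (1+i)^k] / [(1+i)^n − 1].
(1+0.0042500)^300 = 3.56904580 and (1+0.0042500)^248 = 2.86270384, so the balance is 65,000 × (3.56904580 − 2.86270384) / (3.56904580 − 1) = $17,871.32.

$17,871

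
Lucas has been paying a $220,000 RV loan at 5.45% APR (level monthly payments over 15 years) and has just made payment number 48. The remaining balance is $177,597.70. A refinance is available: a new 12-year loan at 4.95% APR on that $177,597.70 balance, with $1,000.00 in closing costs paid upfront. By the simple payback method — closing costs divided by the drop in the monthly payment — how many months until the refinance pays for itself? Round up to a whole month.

Current payment = 220,000 × 5.45%/12 / (1 − (1+0.0045417)^−180) = $1,791.75.
Refinanced payment = 177,597.70 × 0.0041250 / (1 − (1+0.0041250)^−144) = $1,638.13.
Monthly savings = $1,791.75 − $1,638.13 = $153.62.
Break-even = $1,000.00 / $153.62 = 6.51 → 7 months.

7 months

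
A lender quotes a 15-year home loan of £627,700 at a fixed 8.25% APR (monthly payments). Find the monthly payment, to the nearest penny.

Monthly rate = 8.25%/12 = 0.0068750; payment = 627,700 × 0.0068750 / (1 − (1+0.0068750)^−180) = £6,089.57.

£6,089.57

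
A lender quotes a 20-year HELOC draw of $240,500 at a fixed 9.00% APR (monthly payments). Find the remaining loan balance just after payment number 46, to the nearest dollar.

With monthly rate i = 9%/12 = 0.0075000, the balance after k of n payments is P · [(1+i)^n − (1+i)^k] / [(1+i)^n − 1].
(1+0.0075000)^240 = 6.00915152 and (1+0.0075000)^46 = 1.41017341, so the balance is 240,500 × (6.00915152 − 1.41017341) / (6.00915152 − 1) = $220,806.70.

$220,807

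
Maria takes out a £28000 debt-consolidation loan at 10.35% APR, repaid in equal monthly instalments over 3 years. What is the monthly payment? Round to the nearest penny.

£908.09

At 10.35% the monthly rate is 0.0086250, so the payment is 28,000 × 0.0086250 / (1 − 1.0086250^−36) = £908.09.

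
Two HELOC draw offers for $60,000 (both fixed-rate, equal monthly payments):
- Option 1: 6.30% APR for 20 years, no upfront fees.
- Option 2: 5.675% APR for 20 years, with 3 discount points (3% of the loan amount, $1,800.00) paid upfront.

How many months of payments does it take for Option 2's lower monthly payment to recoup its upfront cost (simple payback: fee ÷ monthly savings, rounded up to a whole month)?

Option 1: at 6.30% the monthly rate is 0.0052500, so the payment is 60,000 × 0.0052500 / (1 − 1.0052500^−240) = $440.31.
Option 2: monthly rate = 5.675%/12 = 0.0047292; payment = 60,000 × 0.0047292 / (1 − (1+0.0047292)^−240) = $418.69.
Monthly savings = $440.31 − $418.69 = $21.62.
Break-even = $1,800.00 / $21.62 = 83.26 → 84 months.

84 months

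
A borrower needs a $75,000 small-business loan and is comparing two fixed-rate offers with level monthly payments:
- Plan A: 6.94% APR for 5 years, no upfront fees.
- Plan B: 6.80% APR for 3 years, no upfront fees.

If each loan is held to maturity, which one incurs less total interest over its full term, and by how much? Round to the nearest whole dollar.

Plan B by $5,857

Plan A: monthly rate = 6.94%/12 = 0.0057833; payment = 75,000 × 0.0057833 / (1 − (1+0.0057833)^−60) = $1,482.97.
Total interest on Plan A = 60 × $1,482.97 − $75,000 = $13,978.20.
Plan B: at 6.80% the monthly rate is 0.0056667, so the payment is 75,000 × 0.0056667 / (1 − 1.0056667^−36) = $2,308.93.
Total interest on Plan B = 36 × $2,308.93 − $75,000 = $8,121.48.
Plan B is lower by $5,856.72.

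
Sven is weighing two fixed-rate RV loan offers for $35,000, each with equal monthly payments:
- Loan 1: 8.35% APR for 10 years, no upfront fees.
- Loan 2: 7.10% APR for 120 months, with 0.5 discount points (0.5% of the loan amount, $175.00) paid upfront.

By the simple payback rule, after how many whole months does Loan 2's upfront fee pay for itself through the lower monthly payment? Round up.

Loan 1: at 8.35% the monthly rate is 0.0069583, so the payment is 35,000 × 0.0069583 / (1 − 1.0069583^−120) = $431.15.
Loan 2: at 7.10% the monthly rate is 0.0059167, so the payment is 35,000 × 0.0059167 / (1 − 1.0059167^−120) = $408.19.
Monthly savings = $431.15 − $408.19 = $22.96.
Break-even = $175.00 / $22.96 = 7.62 → 8 months.

8 months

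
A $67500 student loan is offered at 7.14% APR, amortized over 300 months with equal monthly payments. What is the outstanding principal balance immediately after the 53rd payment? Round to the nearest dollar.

$62,440

With monthly rate i = 7.14%/12 = 0.0059500, the balance after k of n payments is P · [(1+i)^n − (1+i)^k] / [(1+i)^n − 1].
(1+0.0059500)^300 = 5.92814054 and (1+0.0059500)^53 = 1.36945868, so the balance is 67,500 × (5.92814054 − 1.36945868) / (5.92814054 − 1) = $62,439.58.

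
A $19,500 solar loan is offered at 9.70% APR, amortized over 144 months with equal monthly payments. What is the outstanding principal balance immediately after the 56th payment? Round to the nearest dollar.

$14,423

With monthly rate i = 9.7%/12 = 0.0080833, the balance after k of n payments is P · [(1+i)^n − (1+i)^k] / [(1+i)^n − 1].
(1+0.0080833)^144 = 3.18776709 and (1+0.0080833)^56 = 1.56964101, so the balance is 19,500 × (3.18776709 − 1.56964101) / (3.18776709 − 1) = $14,422.68.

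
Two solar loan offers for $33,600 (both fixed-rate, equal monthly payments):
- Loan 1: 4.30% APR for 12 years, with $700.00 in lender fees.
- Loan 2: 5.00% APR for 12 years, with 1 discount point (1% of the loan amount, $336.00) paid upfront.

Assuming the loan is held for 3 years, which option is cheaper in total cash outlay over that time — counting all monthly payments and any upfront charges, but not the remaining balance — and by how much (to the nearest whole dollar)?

Loan 1 by $56

Loan 1: at 4.30% the monthly rate is 0.0035833, so the payment is 33,600 × 0.0035833 / (1 − 1.0035833^−144) = $299.10.
Loan 2: monthly rate = 5%/12 = 0.0041667; payment = 33,600 × 0.0041667 / (1 − (1+0.0041667)^−144) = $310.76.
Over 36 months: Loan 1 costs 36 × $299.10 + $700.00 = $11,467.60; Loan 2 costs 36 × $310.76 + $336.00 = $11,523.36.
Loan 1 is cheaper by $11,523.36 − $11,467.60 = $55.76.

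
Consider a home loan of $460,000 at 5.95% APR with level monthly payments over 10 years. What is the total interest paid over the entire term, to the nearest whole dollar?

At 5.95% the monthly rate is 0.0049583, so the payment is 460,000 × 0.0049583 / (1 − 1.0049583^−120) = $5,095.40.
Total paid = 120 × $5,095.40 = $611,448.00; interest = $611,448.00 − $460,000 = $151,448.00.

$151,448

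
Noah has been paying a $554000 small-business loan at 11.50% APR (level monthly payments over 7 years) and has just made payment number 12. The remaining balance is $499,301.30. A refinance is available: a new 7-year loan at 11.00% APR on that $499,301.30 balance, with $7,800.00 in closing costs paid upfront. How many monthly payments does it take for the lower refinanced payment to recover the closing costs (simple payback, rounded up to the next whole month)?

Current payment = 554,000 × 11.5%/12 / (1 − (1+0.0095833)^−84) = $9,632.10.
Refinanced payment = 499,301.30 × 0.0091667 / (1 − (1+0.0091667)^−84) = $8,549.25.
Monthly savings = $9,632.10 − $8,549.25 = $1,082.85.
Break-even = $7,800.00 / $1,082.85 = 7.20 → 8 months.

8 months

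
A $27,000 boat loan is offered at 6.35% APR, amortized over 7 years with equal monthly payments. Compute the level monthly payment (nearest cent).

$398.98

Monthly rate = 6.35%/12 = 0.0052917; payment = 27,000 × 0.0052917 / (1 − (1+0.0052917)^−84) = $398.98.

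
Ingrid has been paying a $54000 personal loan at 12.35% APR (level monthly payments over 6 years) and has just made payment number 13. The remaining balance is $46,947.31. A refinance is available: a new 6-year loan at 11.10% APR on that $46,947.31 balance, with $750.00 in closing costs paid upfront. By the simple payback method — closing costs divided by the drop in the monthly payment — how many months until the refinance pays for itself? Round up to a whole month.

Current payment = 54,000 × 12.35%/12 / (1 − (1+0.0102917)^−72) = $1,065.56.
Refinanced payment = 46,947.31 × 0.0092500 / (1 − (1+0.0092500)^−72) = $896.01.
Monthly savings = $1,065.56 − $896.01 = $169.55.
Break-even = $750.00 / $169.55 = 4.42 → 5 months.

5 months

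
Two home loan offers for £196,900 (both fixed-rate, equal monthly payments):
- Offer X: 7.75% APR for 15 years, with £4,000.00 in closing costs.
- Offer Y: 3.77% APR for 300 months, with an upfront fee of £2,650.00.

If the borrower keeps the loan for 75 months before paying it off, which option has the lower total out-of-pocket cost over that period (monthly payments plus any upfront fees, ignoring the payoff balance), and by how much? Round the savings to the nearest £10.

Offer X: at 7.75% the monthly rate is 0.0064583, so the payment is 196,900 × 0.0064583 / (1 − 1.0064583^−180) = £1,853.37.
Offer Y: at 3.77% the monthly rate is 0.0031417, so the payment is 196,900 × 0.0031417 / (1 − 1.0031417^−300) = £1,014.47.
Over 75 months: Offer X costs 75 × £1,853.37 + £4,000.00 = £143,002.75; Offer Y costs 75 × £1,014.47 + £2,650.00 = £78,735.25.
Offer Y is cheaper by £143,002.75 − £78,735.25 = £64,267.50.

Offer Y by £64,270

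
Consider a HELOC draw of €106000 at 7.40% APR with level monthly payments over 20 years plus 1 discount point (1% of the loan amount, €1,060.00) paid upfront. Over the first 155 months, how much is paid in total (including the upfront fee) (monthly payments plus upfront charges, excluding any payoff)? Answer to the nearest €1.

€132,416

Monthly rate = 7.4%/12 = 0.0061667; payment = 106,000 × 0.0061667 / (1 − (1+0.0061667)^−240) = €847.46.
Total outlay = 155 × €847.46 + €1,060.00 = €132,416.30.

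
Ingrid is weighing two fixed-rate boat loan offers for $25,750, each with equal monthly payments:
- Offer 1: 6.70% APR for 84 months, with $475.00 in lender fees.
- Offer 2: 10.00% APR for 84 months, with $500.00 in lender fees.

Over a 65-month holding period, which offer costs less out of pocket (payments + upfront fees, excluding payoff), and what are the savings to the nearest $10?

Offer 1: at 6.70% the monthly rate is 0.0055833, so the payment is 25,750 × 0.0055833 / (1 − 1.0055833^−84) = $384.87.
Offer 2: monthly rate = 10%/12 = 0.0083333; payment = 25,750 × 0.0083333 / (1 − (1+0.0083333)^−84) = $427.48.
Over 65 months: Offer 1 costs 65 × $384.87 + $475.00 = $25,491.55; Offer 2 costs 65 × $427.48 + $500.00 = $28,286.20.
Offer 1 is cheaper by $28,286.20 − $25,491.55 = $2,794.65.

Offer 1 by $2,790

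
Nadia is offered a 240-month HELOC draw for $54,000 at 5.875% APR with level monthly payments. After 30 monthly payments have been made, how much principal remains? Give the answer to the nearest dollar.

$50,177

With monthly rate i = 5.875%/12 = 0.0048958, the balance after k of n payments is P · [(1+i)^n − (1+i)^k] / [(1+i)^n − 1].
(1+0.0048958)^240 = 3.22887265 and (1+0.0048958)^30 = 1.15779419, so the balance is 54,000 × (3.22887265 − 1.15779419) / (3.22887265 − 1) = $50,177.04.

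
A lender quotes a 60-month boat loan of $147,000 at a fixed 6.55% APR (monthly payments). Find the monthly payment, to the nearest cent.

At 6.55% the monthly rate is 0.0054583, so the payment is 147,000 × 0.0054583 / (1 − 1.0054583^−60) = $2,879.67.

$2,879.67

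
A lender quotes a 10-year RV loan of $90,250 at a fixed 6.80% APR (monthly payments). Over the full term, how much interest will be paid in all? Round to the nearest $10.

Monthly rate = 6.8%/12 = 0.0056667; payment = 90,250 × 0.0056667 / (1 − (1+0.0056667)^−120) = $1,038.60.
Total paid = 120 × $1,038.60 = $124,632.00; interest = $124,632.00 − $90,250 = $34,382.00.

$34,380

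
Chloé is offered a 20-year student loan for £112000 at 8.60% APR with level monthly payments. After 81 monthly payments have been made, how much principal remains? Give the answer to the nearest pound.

£92,722

With monthly rate i = 8.6%/12 = 0.0071667, the balance after k of n payments is P · [(1+i)^n − (1+i)^k] / [(1+i)^n − 1].
(1+0.0071667)^240 = 5.55037757 and (1+0.0071667)^81 = 1.78323612, so the balance is 112,000 × (5.55037757 − 1.78323612) / (5.55037757 − 1) = £92,721.94.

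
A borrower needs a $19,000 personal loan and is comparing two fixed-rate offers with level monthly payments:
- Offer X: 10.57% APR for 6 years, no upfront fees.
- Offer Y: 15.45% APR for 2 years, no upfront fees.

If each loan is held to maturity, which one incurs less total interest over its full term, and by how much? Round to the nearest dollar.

Offer Y by $3,531

Offer X: monthly rate = 10.57%/12 = 0.0088083; payment = 19,000 × 0.0088083 / (1 − (1+0.0088083)^−72) = $357.48.
Total interest on Offer X = 72 × $357.48 − $19,000 = $6,738.56.
Offer Y: monthly rate = 15.45%/12 = 0.0128750; payment = 19,000 × 0.0128750 / (1 − (1+0.0128750)^−24) = $925.31.
Total interest on Offer Y = 24 × $925.31 − $19,000 = $3,207.44.
Offer Y is lower by $3,531.12.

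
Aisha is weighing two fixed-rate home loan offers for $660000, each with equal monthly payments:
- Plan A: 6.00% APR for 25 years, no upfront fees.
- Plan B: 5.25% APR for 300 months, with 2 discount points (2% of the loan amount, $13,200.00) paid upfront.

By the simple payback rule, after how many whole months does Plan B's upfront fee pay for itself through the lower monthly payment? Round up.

45 months

Plan A: monthly rate = 6%/12 = 0.0050000; payment = 660,000 × 0.0050000 / (1 − (1+0.0050000)^−300) = $4,252.39.
Plan B: monthly rate = 5.25%/12 = 0.0043750; payment = 660,000 × 0.0043750 / (1 − (1+0.0043750)^−300) = $3,955.03.
Monthly savings = $4,252.39 − $3,955.03 = $297.36.
Break-even = $13,200.00 / $297.36 = 44.39 → 45 months.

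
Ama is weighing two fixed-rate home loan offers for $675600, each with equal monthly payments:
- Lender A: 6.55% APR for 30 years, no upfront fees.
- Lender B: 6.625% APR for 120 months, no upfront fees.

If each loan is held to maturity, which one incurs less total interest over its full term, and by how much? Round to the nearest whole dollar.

Lender A: monthly rate = 6.55%/12 = 0.0054583; payment = 675,600 × 0.0054583 / (1 − (1+0.0054583)^−360) = $4,292.49.
Total interest on Lender A = 360 × $4,292.49 − $675,600 = $869,696.40.
Lender B: monthly rate = 6.625%/12 = 0.0055208; payment = 675,600 × 0.0055208 / (1 − (1+0.0055208)^−120) = $7,714.34.
Total interest on Lender B = 120 × $7,714.34 − $675,600 = $250,120.80.
Lender B is lower by $619,575.60.

Lender B by $619,576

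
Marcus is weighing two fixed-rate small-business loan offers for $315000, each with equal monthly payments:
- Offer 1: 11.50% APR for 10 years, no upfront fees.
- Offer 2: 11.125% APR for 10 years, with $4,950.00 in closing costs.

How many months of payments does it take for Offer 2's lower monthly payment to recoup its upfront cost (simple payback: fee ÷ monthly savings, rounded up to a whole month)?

74 months

Offer 1: at 11.50% the monthly rate is 0.0095833, so the payment is 315,000 × 0.0095833 / (1 − 1.0095833^−120) = $4,428.76.
Offer 2: at 11.125% the monthly rate is 0.0092708, so the payment is 315,000 × 0.0092708 / (1 − 1.0092708^−120) = $4,361.44.
Monthly savings = $4,428.76 − $4,361.44 = $67.32.
Break-even = $4,950.00 / $67.32 = 73.53 → 74 months.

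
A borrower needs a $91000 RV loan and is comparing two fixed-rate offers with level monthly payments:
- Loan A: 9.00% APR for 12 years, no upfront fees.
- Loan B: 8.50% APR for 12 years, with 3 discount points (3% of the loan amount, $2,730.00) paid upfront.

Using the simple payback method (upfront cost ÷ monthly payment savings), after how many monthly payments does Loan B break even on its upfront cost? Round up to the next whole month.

108 months

Loan A: at 9.00% the monthly rate is 0.0075000, so the payment is 91,000 × 0.0075000 / (1 − 1.0075000^−144) = $1,035.61.
Loan B: at 8.50% the monthly rate is 0.0070833, so the payment is 91,000 × 0.0070833 / (1 − 1.0070833^−144) = $1,010.15.
Monthly savings = $1,035.61 − $1,010.15 = $25.46.
Break-even = $2,730.00 / $25.46 = 107.23 → 108 months.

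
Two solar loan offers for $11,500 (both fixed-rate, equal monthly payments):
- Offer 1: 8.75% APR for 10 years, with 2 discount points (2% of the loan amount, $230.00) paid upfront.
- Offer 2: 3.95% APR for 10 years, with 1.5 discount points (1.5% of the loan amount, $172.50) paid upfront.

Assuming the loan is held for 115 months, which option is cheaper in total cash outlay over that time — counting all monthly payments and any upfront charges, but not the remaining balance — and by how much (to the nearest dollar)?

Offer 2 by $3,274

Offer 1: at 8.75% the monthly rate is 0.0072917, so the payment is 11,500 × 0.0072917 / (1 − 1.0072917^−120) = $144.13.
Offer 2: at 3.95% the monthly rate is 0.0032917, so the payment is 11,500 × 0.0032917 / (1 − 1.0032917^−120) = $116.16.
Over 115 months: Offer 1 costs 115 × $144.13 + $230.00 = $16,804.95; Offer 2 costs 115 × $116.16 + $172.50 = $13,530.90.
Offer 2 is cheaper by $16,804.95 − $13,530.90 = $3,274.05.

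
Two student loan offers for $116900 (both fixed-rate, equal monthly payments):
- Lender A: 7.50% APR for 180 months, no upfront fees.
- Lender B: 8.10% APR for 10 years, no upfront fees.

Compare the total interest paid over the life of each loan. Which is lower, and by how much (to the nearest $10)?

Lender B by $24,120

Lender A: monthly rate = 7.5%/12 = 0.0062500; payment = 116,900 × 0.0062500 / (1 − (1+0.0062500)^−180) = $1,083.68.
Total interest on Lender A = 180 × $1,083.68 − $116,900 = $78,162.40.
Lender B: at 8.10% the monthly rate is 0.0067500, so the payment is 116,900 × 0.0067500 / (1 − 1.0067500^−120) = $1,424.50.
Total interest on Lender B = 120 × $1,424.50 − $116,900 = $54,040.00.
Lender B is lower by $24,122.40.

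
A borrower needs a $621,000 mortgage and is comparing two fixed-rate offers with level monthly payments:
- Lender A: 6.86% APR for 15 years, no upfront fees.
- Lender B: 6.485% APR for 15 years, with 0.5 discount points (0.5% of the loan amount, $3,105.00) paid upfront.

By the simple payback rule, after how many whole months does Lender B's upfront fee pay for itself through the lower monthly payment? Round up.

Lender A: at 6.86% the monthly rate is 0.0057167, so the payment is 621,000 × 0.0057167 / (1 − 1.0057167^−180) = $5,533.23.
Lender B: at 6.485% the monthly rate is 0.0054042, so the payment is 621,000 × 0.0054042 / (1 − 1.0054042^−180) = $5,404.46.
Monthly savings = $5,533.23 − $5,404.46 = $128.77.
Break-even = $3,105.00 / $128.77 = 24.11 → 25 months.

25 months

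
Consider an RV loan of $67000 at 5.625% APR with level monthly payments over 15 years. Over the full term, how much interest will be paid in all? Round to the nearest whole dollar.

At 5.625% the monthly rate is 0.0046875, so the payment is 67,000 × 0.0046875 / (1 − 1.0046875^−180) = $551.90.
Total paid = 180 × $551.90 = $99,342.00; interest = $99,342.00 − $67,000 = $32,342.00.

$32,342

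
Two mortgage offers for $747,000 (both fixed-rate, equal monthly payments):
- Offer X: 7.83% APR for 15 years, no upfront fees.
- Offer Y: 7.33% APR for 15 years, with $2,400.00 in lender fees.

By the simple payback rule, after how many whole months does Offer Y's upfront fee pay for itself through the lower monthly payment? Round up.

12 months

Offer X: at 7.83% the monthly rate is 0.0065250, so the payment is 747,000 × 0.0065250 / (1 − 1.0065250^−180) = $7,065.60.
Offer Y: at 7.33% the monthly rate is 0.0061083, so the payment is 747,000 × 0.0061083 / (1 − 1.0061083^−180) = $6,852.82.
Monthly savings = $7,065.60 − $6,852.82 = $212.78.
Break-even = $2,400.00 / $212.78 = 11.28 → 12 months.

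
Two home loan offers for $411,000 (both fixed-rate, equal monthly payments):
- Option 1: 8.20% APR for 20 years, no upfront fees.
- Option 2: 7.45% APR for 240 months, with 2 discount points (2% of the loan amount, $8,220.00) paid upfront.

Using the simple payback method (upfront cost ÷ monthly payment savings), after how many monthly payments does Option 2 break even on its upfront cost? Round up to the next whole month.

44 months

Option 1: at 8.20% the monthly rate is 0.0068333, so the payment is 411,000 × 0.0068333 / (1 − 1.0068333^−240) = $3,489.10.
Option 2: monthly rate = 7.45%/12 = 0.0062083; payment = 411,000 × 0.0062083 / (1 − (1+0.0062083)^−240) = $3,298.43.
Monthly savings = $3,489.10 − $3,298.43 = $190.67.
Break-even = $8,220.00 / $190.67 = 43.11 → 44 months.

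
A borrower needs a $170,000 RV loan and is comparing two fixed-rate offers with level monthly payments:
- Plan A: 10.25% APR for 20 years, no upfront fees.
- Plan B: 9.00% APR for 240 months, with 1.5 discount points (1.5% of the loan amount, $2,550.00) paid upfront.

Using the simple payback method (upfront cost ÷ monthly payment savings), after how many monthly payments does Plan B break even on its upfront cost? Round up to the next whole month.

Plan A: monthly rate = 10.25%/12 = 0.0085417; payment = 170,000 × 0.0085417 / (1 − (1+0.0085417)^−240) = $1,668.79.
Plan B: monthly rate = 9%/12 = 0.0075000; payment = 170,000 × 0.0075000 / (1 − (1+0.0075000)^−240) = $1,529.53.
Monthly savings = $1,668.79 − $1,529.53 = $139.26.
Break-even = $2,550.00 / $139.26 = 18.31 → 19 months.

19 months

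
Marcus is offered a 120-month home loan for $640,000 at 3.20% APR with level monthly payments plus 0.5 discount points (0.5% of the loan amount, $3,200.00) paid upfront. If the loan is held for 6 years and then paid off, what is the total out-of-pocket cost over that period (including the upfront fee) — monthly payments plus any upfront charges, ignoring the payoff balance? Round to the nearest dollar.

$452,419

At 3.20% the monthly rate is 0.0026667, so the payment is 640,000 × 0.0026667 / (1 − 1.0026667^−120) = $6,239.15.
Total outlay = 72 × $6,239.15 + $3,200.00 = $452,418.80.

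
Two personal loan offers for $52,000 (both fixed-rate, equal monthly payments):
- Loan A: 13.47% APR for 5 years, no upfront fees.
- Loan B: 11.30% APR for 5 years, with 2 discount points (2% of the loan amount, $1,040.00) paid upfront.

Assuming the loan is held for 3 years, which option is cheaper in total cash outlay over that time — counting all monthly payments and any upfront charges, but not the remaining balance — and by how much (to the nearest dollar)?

Loan A: at 13.47% the monthly rate is 0.0112250, so the payment is 52,000 × 0.0112250 / (1 − 1.0112250^−60) = $1,195.71.
Loan B: monthly rate = 11.3%/12 = 0.0094167; payment = 52,000 × 0.0094167 / (1 − (1+0.0094167)^−60) = $1,138.40.
Over 36 months: Loan A costs 36 × $1,195.71 = $43,045.56; Loan B costs 36 × $1,138.40 + $1,040.00 = $42,022.40.
Loan B is cheaper by $43,045.56 − $42,022.40 = $1,023.16.

Loan B by $1,023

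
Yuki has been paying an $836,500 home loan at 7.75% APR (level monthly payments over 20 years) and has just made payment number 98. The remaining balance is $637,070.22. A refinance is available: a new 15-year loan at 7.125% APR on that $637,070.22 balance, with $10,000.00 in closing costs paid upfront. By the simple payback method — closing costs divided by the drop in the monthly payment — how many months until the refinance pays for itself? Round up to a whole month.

Current payment = 836,500 × 7.75%/12 / (1 − (1+0.0064583)^−240) = $6,867.23.
Refinanced payment = 637,070.22 × 0.0059375 / (1 − (1+0.0059375)^−180) = $5,770.78.
Monthly savings = $6,867.23 − $5,770.78 = $1,096.45.
Break-even = $10,000.00 / $1,096.45 = 9.12 → 10 months.

10 months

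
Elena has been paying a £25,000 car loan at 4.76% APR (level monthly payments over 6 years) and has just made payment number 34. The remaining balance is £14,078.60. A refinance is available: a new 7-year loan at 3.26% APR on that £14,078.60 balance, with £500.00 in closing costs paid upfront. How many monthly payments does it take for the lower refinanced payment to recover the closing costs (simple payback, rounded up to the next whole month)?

3 months

Current payment = 25,000 × 4.76%/12 / (1 − (1+0.0039667)^−72) = £399.85.
Refinanced payment = 14,078.60 × 0.0027167 / (1 − (1+0.0027167)^−84) = £187.68.
Monthly savings = £399.85 − £187.68 = £212.17.
Break-even = £500.00 / £212.17 = 2.36 → 3 months.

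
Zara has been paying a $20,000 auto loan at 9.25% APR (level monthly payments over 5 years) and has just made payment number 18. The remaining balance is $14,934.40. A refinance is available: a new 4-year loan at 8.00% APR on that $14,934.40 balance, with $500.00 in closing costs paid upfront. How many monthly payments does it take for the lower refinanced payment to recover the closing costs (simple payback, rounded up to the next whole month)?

Current payment = 20,000 × 9.25%/12 / (1 − (1+0.0077083)^−60) = $417.60.
Refinanced payment = 14,934.40 × 0.0066667 / (1 − (1+0.0066667)^−48) = $364.59.
Monthly savings = $417.60 − $364.59 = $53.01.
Break-even = $500.00 / $53.01 = 9.43 → 10 months.

10 months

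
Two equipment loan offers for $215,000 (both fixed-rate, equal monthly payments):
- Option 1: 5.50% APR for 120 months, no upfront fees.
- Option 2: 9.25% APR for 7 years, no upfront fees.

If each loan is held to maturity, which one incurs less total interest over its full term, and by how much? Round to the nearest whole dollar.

Option 1: monthly rate = 5.5%/12 = 0.0045833; payment = 215,000 × 0.0045833 / (1 − (1+0.0045833)^−120) = $2,333.31.
Total interest on Option 1 = 120 × $2,333.31 − $215,000 = $64,997.20.
Option 2: monthly rate = 9.25%/12 = 0.0077083; payment = 215,000 × 0.0077083 / (1 − (1+0.0077083)^−84) = $3,486.49.
Total interest on Option 2 = 84 × $3,486.49 − $215,000 = $77,865.16.
Option 1 is lower by $12,867.96.

Option 1 by $12,868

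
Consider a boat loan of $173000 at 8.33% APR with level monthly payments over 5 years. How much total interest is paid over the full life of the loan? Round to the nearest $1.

Monthly rate = 8.33%/12 = 0.0069417; payment = 173,000 × 0.0069417 / (1 − (1+0.0069417)^−60) = $3,535.20.
Total paid = 60 × $3,535.20 = $212,112.00; interest = $212,112.00 − $173,000 = $39,112.00.

$39,112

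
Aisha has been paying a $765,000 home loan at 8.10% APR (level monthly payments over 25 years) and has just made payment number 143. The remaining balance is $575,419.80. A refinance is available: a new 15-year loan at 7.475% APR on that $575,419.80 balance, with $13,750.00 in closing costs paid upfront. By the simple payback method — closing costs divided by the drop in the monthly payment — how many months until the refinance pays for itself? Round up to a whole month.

Current payment = 765,000 × 8.1%/12 / (1 − (1+0.0067500)^−300) = $5,955.16.
Refinanced payment = 575,419.80 × 0.0062292 / (1 − (1+0.0062292)^−180) = $5,326.04.
Monthly savings = $5,955.16 − $5,326.04 = $629.12.
Break-even = $13,750.00 / $629.12 = 21.86 → 22 months.

22 months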